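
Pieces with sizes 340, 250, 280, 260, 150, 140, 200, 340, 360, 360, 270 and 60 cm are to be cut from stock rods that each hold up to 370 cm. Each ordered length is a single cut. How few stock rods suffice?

Total = 360 + 360 + 340 + 340 + 280 + 270 + 260 + 250 + 200 + 150 + 140 + 60 = 3010 cm.
Lower bound: ⌈3010/370⌉ = 9 stock rods.
A packing using 10 stock rods:
  stock rod 1: 360 = 360
  stock rod 2: 360 = 360
  stock rod 3: 340 = 340
  stock rod 4: 340 = 340
  stock rod 5: 280 + 60 = 340
  stock rod 6: 270 = 270
  stock rod 7: 260 = 260
  stock rod 8: 250 = 250
  stock rod 9: 200 + 150 = 350
  stock rod 10: 140 = 140
No arrangement into 9 stock rods stays within capacity, so 10 is optimal.

10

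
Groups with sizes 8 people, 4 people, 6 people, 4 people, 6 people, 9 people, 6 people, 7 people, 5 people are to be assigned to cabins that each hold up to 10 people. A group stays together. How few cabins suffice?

7

Total = 9 + 8 + 7 + 6 + 6 + 6 + 5 + 4 + 4 = 55 people.
Lower bound: ⌈55/10⌉ = 6 cabins.
A packing using 7 cabins:
  cabin 1: 9 = 9
  cabin 2: 8 = 8
  cabin 3: 7 = 7
  cabin 4: 6 + 4 = 10
  cabin 5: 6 + 4 = 10
  cabin 6: 6 = 6
  cabin 7: 5 = 5
No arrangement into 6 cabins stays within capacity, so 7 is optimal.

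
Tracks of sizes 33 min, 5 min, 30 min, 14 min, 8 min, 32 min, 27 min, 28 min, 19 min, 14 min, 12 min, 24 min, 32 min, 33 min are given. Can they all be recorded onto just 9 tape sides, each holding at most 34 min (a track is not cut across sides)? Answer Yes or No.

Total = 311 min; ⌈311/34⌉ = 10.
At least 10 tape sides are required, but only 9 are allowed.

No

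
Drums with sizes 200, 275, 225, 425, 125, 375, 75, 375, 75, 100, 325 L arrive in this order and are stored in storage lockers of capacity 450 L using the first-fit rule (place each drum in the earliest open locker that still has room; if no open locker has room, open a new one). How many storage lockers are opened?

6

  200 → locker 1 (new)  [load 200/450]
  275 → locker 2 (new)  [load 275/450]
  225 → locker 1  [load 425/450]
  425 → locker 3 (new)  [load 425/450]
  125 → locker 2  [load 400/450]
  375 → locker 4 (new)  [load 375/450]
  75 → locker 4  [load 450/450]
  375 → locker 5 (new)  [load 375/450]
  75 → locker 5  [load 450/450]
  100 → locker 6 (new)  [load 100/450]
  325 → locker 6  [load 425/450]
6 storage lockers opened.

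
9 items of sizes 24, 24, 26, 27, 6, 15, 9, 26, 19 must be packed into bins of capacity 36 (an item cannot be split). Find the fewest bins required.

6

Total = 27 + 26 + 26 + 24 + 24 + 19 + 15 + 9 + 6 = 176.
Lower bound: ⌈176/36⌉ = 5 bins.
Also, 6 items each exceed 18, and no two of those can share a bin, so at least 6 bins are needed.
A packing using 6 bins:
  bin 1: 27 + 9 = 36
  bin 2: 26 + 6 = 32
  bin 3: 26 = 26
  bin 4: 24 = 24
  bin 5: 24 = 24
  bin 6: 19 + 15 = 34
This matches the lower bound, so 6 is optimal.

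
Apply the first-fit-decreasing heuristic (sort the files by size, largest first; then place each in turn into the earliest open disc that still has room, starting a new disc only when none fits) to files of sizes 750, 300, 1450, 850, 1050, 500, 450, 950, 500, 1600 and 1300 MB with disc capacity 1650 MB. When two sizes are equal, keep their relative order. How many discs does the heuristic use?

7

Sorted descending: 1600, 1450, 1300, 1050, 950, 850, 750, 500, 500, 450, 300.
  1600 → disc 1 (new)  [load 1600/1650]
  1450 → disc 2 (new)  [load 1450/1650]
  1300 → disc 3 (new)  [load 1300/1650]
  1050 → disc 4 (new)  [load 1050/1650]
  950 → disc 5 (new)  [load 950/1650]
  850 → disc 6 (new)  [load 850/1650]
  750 → disc 6  [load 1600/1650]
  500 → disc 4  [load 1550/1650]
  500 → disc 5  [load 1450/1650]
  450 → disc 7 (new)  [load 450/1650]
  300 → disc 3  [load 1600/1650]
7 discs opened.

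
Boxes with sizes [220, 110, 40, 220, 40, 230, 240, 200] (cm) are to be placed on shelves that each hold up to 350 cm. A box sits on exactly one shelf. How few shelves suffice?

Total = 240 + 230 + 220 + 220 + 200 + 110 + 40 + 40 = 1300 cm.
Lower bound: ⌈1300/350⌉ = 4 shelves.
Also, 5 boxes each exceed 175 cm, and no two of those can share a shelf, so at least 5 shelves are needed.
A packing using 5 shelves:
  shelf 1: 240 + 110 = 350
  shelf 2: 230 + 40 + 40 = 310
  shelf 3: 220 = 220
  shelf 4: 220 = 220
  shelf 5: 200 = 200
This matches the lower bound, so 5 is optimal.

5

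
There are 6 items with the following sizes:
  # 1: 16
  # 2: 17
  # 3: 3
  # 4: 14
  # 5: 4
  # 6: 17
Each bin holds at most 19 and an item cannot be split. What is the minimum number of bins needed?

4

Total = 17 + 17 + 16 + 14 + 4 + 3 = 71.
Lower bound: ⌈71/19⌉ = 4 bins.
A packing using 4 bins:
  bin 1: 17 = 17
  bin 2: 17 = 17
  bin 3: 16 + 3 = 19
  bin 4: 14 + 4 = 18
This matches the lower bound, so 4 is optimal.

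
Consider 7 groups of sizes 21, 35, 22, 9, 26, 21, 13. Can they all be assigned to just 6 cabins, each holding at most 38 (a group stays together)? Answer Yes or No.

Yes

A valid assignment using 5 cabins:
  cabin 1: 35 = 35
  cabin 2: 26 + 9 = 35
  cabin 3: 22 + 13 = 35
  cabin 4: 21 = 21
  cabin 5: 21 = 21
That uses only 5 ≤ 6, so 6 cabins are enough.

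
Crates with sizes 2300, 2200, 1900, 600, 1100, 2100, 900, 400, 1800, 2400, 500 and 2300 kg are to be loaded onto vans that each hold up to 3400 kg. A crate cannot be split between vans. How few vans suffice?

Total = 2400 + 2300 + 2300 + 2200 + 2100 + 1900 + 1800 + 1100 + 900 + 600 + 500 + 400 = 18500 kg.
Lower bound: ⌈18500/3400⌉ = 6 vans.
Also, 7 crates each exceed 1700 kg, and no two of those can share a van, so at least 7 vans are needed.
A packing using 7 vans:
  van 1: 2400 + 900 = 3300
  van 2: 2300 + 1100 = 3400
  van 3: 2300 + 600 + 500 = 3400
  van 4: 2200 + 400 = 2600
  van 5: 2100 = 2100
  van 6: 1900 = 1900
  van 7: 1800 = 1800
This matches the lower bound, so 7 is optimal.

7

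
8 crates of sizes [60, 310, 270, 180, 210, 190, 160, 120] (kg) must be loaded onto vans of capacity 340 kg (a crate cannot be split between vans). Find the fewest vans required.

Total = 310 + 270 + 210 + 190 + 180 + 160 + 120 + 60 = 1500 kg.
Lower bound: ⌈1500/340⌉ = 5 vans.
A packing using 5 vans:
  van 1: 310 = 310
  van 2: 270 + 60 = 330
  van 3: 210 + 120 = 330
  van 4: 190 = 190
  van 5: 180 + 160 = 340
This matches the lower bound, so 5 is optimal.

5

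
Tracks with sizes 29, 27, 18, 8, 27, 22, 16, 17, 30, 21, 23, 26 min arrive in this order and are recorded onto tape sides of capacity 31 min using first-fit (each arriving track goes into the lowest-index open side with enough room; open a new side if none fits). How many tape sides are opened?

  29 → side 1 (new)  [load 29/31]
  27 → side 2 (new)  [load 27/31]
  18 → side 3 (new)  [load 18/31]
  8 → side 3  [load 26/31]
  27 → side 4 (new)  [load 27/31]
  22 → side 5 (new)  [load 22/31]
  16 → side 6 (new)  [load 16/31]
  17 → side 7 (new)  [load 17/31]
  30 → side 8 (new)  [load 30/31]
  21 → side 9 (new)  [load 21/31]
  23 → side 10 (new)  [load 23/31]
  26 → side 11 (new)  [load 26/31]
11 tape sides opened.

11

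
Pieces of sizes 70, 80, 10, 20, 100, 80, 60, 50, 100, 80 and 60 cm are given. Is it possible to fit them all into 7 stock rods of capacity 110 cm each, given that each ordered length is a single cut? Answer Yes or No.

No

Total = 710 cm; ⌈710/110⌉ = 7.
8 pieces each exceed half the capacity and cannot share a stock rod, forcing at least 8 stock rods.
At least 8 stock rods are required, but only 7 are allowed.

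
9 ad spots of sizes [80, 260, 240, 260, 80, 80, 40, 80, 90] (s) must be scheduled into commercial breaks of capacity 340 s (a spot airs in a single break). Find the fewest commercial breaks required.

4

Total = 260 + 260 + 240 + 90 + 80 + 80 + 80 + 80 + 40 = 1210 s.
Lower bound: ⌈1210/340⌉ = 4 commercial breaks.
A packing using 4 commercial breaks:
  break 1: 260 + 80 = 340
  break 2: 260 + 80 = 340
  break 3: 240 + 90 = 330
  break 4: 80 + 80 + 40 = 200
This matches the lower bound, so 4 is optimal.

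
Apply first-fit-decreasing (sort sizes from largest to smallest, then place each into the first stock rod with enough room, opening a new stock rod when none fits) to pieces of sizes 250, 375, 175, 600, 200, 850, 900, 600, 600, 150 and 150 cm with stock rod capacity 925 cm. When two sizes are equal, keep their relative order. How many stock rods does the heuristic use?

6

Sorted descending: 900, 850, 600, 600, 600, 375, 250, 200, 175, 150, 150.
  900 → stock rod 1 (new)  [load 900/925]
  850 → stock rod 2 (new)  [load 850/925]
  600 → stock rod 3 (new)  [load 600/925]
  600 → stock rod 4 (new)  [load 600/925]
  600 → stock rod 5 (new)  [load 600/925]
  375 → stock rod 6 (new)  [load 375/925]
  250 → stock rod 3  [load 850/925]
  200 → stock rod 4  [load 800/925]
  175 → stock rod 5  [load 775/925]
  150 → stock rod 5  [load 925/925]
  150 → stock rod 6  [load 525/925]
6 stock rods opened.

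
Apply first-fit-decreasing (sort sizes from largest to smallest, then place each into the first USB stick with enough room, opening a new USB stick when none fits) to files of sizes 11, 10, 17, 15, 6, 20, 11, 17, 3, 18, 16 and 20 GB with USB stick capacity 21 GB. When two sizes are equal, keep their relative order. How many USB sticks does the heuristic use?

9

Sorted descending: 20, 20, 18, 17, 17, 16, 15, 11, 11, 10, 6, 3.
  20 → USB stick 1 (new)  [load 20/21]
  20 → USB stick 2 (new)  [load 20/21]
  18 → USB stick 3 (new)  [load 18/21]
  17 → USB stick 4 (new)  [load 17/21]
  17 → USB stick 5 (new)  [load 17/21]
  16 → USB stick 6 (new)  [load 16/21]
  15 → USB stick 7 (new)  [load 15/21]
  11 → USB stick 8 (new)  [load 11/21]
  11 → USB stick 9 (new)  [load 11/21]
  10 → USB stick 8  [load 21/21]
  6 → USB stick 7  [load 21/21]
  3 → USB stick 3  [load 21/21]
9 USB sticks opened.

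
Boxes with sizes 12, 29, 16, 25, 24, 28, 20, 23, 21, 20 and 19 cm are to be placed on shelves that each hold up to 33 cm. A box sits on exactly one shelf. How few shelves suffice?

Total = 29 + 28 + 25 + 24 + 23 + 21 + 20 + 20 + 19 + 16 + 12 = 237 cm.
Lower bound: ⌈237/33⌉ = 8 shelves.
Also, 9 boxes each exceed 33/2 cm, and no two of those can share a shelf, so at least 9 shelves are needed.
A packing using 10 shelves:
  shelf 1: 29 = 29
  shelf 2: 28 = 28
  shelf 3: 25 = 25
  shelf 4: 24 = 24
  shelf 5: 23 = 23
  shelf 6: 21 + 12 = 33
  shelf 7: 20 = 20
  shelf 8: 20 = 20
  shelf 9: 19 = 19
  shelf 10: 16 = 16
No arrangement into 9 shelves stays within capacity, so 10 is optimal.

10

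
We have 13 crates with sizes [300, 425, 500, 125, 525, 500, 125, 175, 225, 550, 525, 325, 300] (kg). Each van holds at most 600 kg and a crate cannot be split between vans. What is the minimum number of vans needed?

Total = 550 + 525 + 525 + 500 + 500 + 425 + 325 + 300 + 300 + 225 + 175 + 125 + 125 = 4600 kg.
Lower bound: ⌈4600/600⌉ = 8 vans.
A packing using 9 vans:
  van 1: 550 = 550
  van 2: 525 = 525
  van 3: 525 = 525
  van 4: 500 = 500
  van 5: 500 = 500
  van 6: 425 + 175 = 600
  van 7: 325 + 225 = 550
  van 8: 300 + 300 = 600
  van 9: 125 + 125 = 250
No arrangement into 8 vans stays within capacity, so 9 is optimal.

9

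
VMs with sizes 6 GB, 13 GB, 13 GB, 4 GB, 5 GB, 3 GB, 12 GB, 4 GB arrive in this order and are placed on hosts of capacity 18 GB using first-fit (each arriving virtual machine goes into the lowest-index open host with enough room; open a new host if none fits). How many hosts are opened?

4

  6 → host 1 (new)  [load 6/18]
  13 → host 2 (new)  [load 13/18]
  13 → host 3 (new)  [load 13/18]
  4 → host 1  [load 10/18]
  5 → host 1  [load 15/18]
  3 → host 1  [load 18/18]
  12 → host 4 (new)  [load 12/18]
  4 → host 2  [load 17/18]
4 hosts opened.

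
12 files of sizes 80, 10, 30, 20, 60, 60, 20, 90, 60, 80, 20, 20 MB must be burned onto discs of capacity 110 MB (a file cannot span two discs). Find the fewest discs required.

6

Total = 90 + 80 + 80 + 60 + 60 + 60 + 30 + 20 + 20 + 20 + 20 + 10 = 550 MB.
Lower bound: ⌈550/110⌉ = 5 discs.
Also, 6 files each exceed 55 MB, and no two of those can share a disc, so at least 6 discs are needed.
A packing using 6 discs:
  disc 1: 90 + 20 = 110
  disc 2: 80 + 30 = 110
  disc 3: 80 + 20 + 10 = 110
  disc 4: 60 + 20 + 20 = 100
  disc 5: 60 = 60
  disc 6: 60 = 60
This matches the lower bound, so 6 is optimal.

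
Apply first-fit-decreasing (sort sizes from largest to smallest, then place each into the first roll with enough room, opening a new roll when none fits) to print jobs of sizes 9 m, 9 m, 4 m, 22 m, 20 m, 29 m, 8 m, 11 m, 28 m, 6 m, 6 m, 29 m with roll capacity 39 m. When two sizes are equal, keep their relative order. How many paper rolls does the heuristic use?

5

Sorted descending: 29, 29, 28, 22, 20, 11, 9, 9, 8, 6, 6, 4.
  29 → roll 1 (new)  [load 29/39]
  29 → roll 2 (new)  [load 29/39]
  28 → roll 3 (new)  [load 28/39]
  22 → roll 4 (new)  [load 22/39]
  20 → roll 5 (new)  [load 20/39]
  11 → roll 3  [load 39/39]
  9 → roll 1  [load 38/39]
  9 → roll 2  [load 38/39]
  8 → roll 4  [load 30/39]
  6 → roll 4  [load 36/39]
  6 → roll 5  [load 26/39]
  4 → roll 5  [load 30/39]
5 paper rolls opened.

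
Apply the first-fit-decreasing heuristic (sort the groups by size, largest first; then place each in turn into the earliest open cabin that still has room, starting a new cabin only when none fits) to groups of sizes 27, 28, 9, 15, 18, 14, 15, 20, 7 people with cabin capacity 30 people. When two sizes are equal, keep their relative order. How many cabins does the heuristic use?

Sorted descending: 28, 27, 20, 18, 15, 15, 14, 9, 7.
  28 → cabin 1 (new)  [load 28/30]
  27 → cabin 2 (new)  [load 27/30]
  20 → cabin 3 (new)  [load 20/30]
  18 → cabin 4 (new)  [load 18/30]
  15 → cabin 5 (new)  [load 15/30]
  15 → cabin 5  [load 30/30]
  14 → cabin 6 (new)  [load 14/30]
  9 → cabin 3  [load 29/30]
  7 → cabin 4  [load 25/30]
6 cabins opened.

6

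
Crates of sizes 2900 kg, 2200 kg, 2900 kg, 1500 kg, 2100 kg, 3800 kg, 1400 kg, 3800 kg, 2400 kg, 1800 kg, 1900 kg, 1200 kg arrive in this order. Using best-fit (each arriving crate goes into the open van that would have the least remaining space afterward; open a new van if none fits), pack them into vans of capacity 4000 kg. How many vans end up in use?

8

  2900 → van 1 (new)  [load 2900/4000]
  2200 → van 2 (new)  [load 2200/4000]
  2900 → van 3 (new)  [load 2900/4000]
  1500 → van 2  [load 3700/4000]
  2100 → van 4 (new)  [load 2100/4000]
  3800 → van 5 (new)  [load 3800/4000]
  1400 → van 4  [load 3500/4000]
  3800 → van 6 (new)  [load 3800/4000]
  2400 → van 7 (new)  [load 2400/4000]
  1800 → van 8 (new)  [load 1800/4000]
  1900 → van 8  [load 3700/4000]
  1200 → van 7  [load 3600/4000]
8 vans opened.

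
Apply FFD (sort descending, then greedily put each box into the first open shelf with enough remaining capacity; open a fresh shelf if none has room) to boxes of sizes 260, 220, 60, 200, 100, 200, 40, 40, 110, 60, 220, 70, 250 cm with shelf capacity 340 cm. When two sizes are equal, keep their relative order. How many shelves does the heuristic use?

6

Sorted descending: 260, 250, 220, 220, 200, 200, 110, 100, 70, 60, 60, 40, 40.
  260 → shelf 1 (new)  [load 260/340]
  250 → shelf 2 (new)  [load 250/340]
  220 → shelf 3 (new)  [load 220/340]
  220 → shelf 4 (new)  [load 220/340]
  200 → shelf 5 (new)  [load 200/340]
  200 → shelf 6 (new)  [load 200/340]
  110 → shelf 3  [load 330/340]
  100 → shelf 4  [load 320/340]
  70 → shelf 1  [load 330/340]
  60 → shelf 2  [load 310/340]
  60 → shelf 5  [load 260/340]
  40 → shelf 5  [load 300/340]
  40 → shelf 5  [load 340/340]
6 shelves opened.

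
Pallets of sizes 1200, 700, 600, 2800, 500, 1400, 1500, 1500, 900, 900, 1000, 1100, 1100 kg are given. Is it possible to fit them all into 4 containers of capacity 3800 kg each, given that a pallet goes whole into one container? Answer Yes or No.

Yes

A valid assignment using 4 containers:
  container 1: 2800 + 1000 = 3800
  container 2: 1500 + 1400 + 900 = 3800
  container 3: 1500 + 1200 + 1100 = 3800
  container 4: 1100 + 900 + 700 + 600 + 500 = 3800
Every load is within 3800 kg, so 4 containers suffice.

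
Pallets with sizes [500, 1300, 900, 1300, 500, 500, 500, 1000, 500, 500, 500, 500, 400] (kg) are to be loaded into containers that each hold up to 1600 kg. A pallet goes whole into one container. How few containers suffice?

7

Total = 1300 + 1300 + 1000 + 900 + 500 + 500 + 500 + 500 + 500 + 500 + 500 + 500 + 400 = 8900 kg.
Lower bound: ⌈8900/1600⌉ = 6 containers.
A packing using 7 containers:
  container 1: 1300 = 1300
  container 2: 1300 = 1300
  container 3: 1000 + 500 = 1500
  container 4: 900 + 500 = 1400
  container 5: 500 + 500 + 500 = 1500
  container 6: 500 + 500 + 500 = 1500
  container 7: 400 = 400
No arrangement into 6 containers stays within capacity, so 7 is optimal.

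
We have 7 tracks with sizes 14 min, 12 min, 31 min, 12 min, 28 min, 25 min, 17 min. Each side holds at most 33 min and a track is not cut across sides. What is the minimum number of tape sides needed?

Total = 31 + 28 + 25 + 17 + 14 + 12 + 12 = 139 min.
Lower bound: ⌈139/33⌉ = 5 tape sides.
A packing using 5 tape sides:
  side 1: 31 = 31
  side 2: 28 = 28
  side 3: 25 = 25
  side 4: 17 + 14 = 31
  side 5: 12 + 12 = 24
This matches the lower bound, so 5 is optimal.

5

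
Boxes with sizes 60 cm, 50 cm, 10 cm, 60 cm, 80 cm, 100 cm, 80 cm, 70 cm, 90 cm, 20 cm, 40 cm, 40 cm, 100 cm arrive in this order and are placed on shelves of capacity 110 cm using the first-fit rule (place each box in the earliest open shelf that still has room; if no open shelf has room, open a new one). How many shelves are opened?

9

  60 → shelf 1 (new)  [load 60/110]
  50 → shelf 1  [load 110/110]
  10 → shelf 2 (new)  [load 10/110]
  60 → shelf 2  [load 70/110]
  80 → shelf 3 (new)  [load 80/110]
  100 → shelf 4 (new)  [load 100/110]
  80 → shelf 5 (new)  [load 80/110]
  70 → shelf 6 (new)  [load 70/110]
  90 → shelf 7 (new)  [load 90/110]
  20 → shelf 2  [load 90/110]
  40 → shelf 6  [load 110/110]
  40 → shelf 8 (new)  [load 40/110]
  100 → shelf 9 (new)  [load 100/110]
9 shelves opened.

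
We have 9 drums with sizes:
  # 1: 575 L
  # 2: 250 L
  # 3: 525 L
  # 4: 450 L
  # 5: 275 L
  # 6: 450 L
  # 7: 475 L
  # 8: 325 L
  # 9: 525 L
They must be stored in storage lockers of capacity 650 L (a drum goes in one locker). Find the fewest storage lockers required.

Total = 575 + 525 + 525 + 475 + 450 + 450 + 325 + 275 + 250 = 3850 L.
Lower bound: ⌈3850/650⌉ = 6 storage lockers.
A packing using 8 storage lockers:
  locker 1: 575 = 575
  locker 2: 525 = 525
  locker 3: 525 = 525
  locker 4: 475 = 475
  locker 5: 450 = 450
  locker 6: 450 = 450
  locker 7: 325 + 275 = 600
  locker 8: 250 = 250
No arrangement into 7 storage lockers stays within capacity, so 8 is optimal.

8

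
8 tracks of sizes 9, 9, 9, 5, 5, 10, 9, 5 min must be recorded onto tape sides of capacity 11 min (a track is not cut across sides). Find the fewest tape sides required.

Total = 10 + 9 + 9 + 9 + 9 + 5 + 5 + 5 = 61 min.
Lower bound: ⌈61/11⌉ = 6 tape sides.
A packing using 7 tape sides:
  side 1: 10 = 10
  side 2: 9 = 9
  side 3: 9 = 9
  side 4: 9 = 9
  side 5: 9 = 9
  side 6: 5 + 5 = 10
  side 7: 5 = 5
No arrangement into 6 tape sides stays within capacity, so 7 is optimal.

7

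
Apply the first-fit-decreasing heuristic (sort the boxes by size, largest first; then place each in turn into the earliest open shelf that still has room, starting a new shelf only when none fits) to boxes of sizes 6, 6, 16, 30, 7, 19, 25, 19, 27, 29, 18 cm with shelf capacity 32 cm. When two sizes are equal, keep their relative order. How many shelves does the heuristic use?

8

Sorted descending: 30, 29, 27, 25, 19, 19, 18, 16, 7, 6, 6.
  30 → shelf 1 (new)  [load 30/32]
  29 → shelf 2 (new)  [load 29/32]
  27 → shelf 3 (new)  [load 27/32]
  25 → shelf 4 (new)  [load 25/32]
  19 → shelf 5 (new)  [load 19/32]
  19 → shelf 6 (new)  [load 19/32]
  18 → shelf 7 (new)  [load 18/32]
  16 → shelf 8 (new)  [load 16/32]
  7 → shelf 4  [load 32/32]
  6 → shelf 5  [load 25/32]
  6 → shelf 5  [load 31/32]
8 shelves opened.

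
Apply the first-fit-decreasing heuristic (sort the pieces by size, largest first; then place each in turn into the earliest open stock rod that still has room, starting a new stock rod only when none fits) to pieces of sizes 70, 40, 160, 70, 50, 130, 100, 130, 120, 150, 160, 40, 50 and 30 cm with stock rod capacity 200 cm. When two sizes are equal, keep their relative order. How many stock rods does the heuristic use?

7

Sorted descending: 160, 160, 150, 130, 130, 120, 100, 70, 70, 50, 50, 40, 40, 30.
  160 → stock rod 1 (new)  [load 160/200]
  160 → stock rod 2 (new)  [load 160/200]
  150 → stock rod 3 (new)  [load 150/200]
  130 → stock rod 4 (new)  [load 130/200]
  130 → stock rod 5 (new)  [load 130/200]
  120 → stock rod 6 (new)  [load 120/200]
  100 → stock rod 7 (new)  [load 100/200]
  70 → stock rod 4  [load 200/200]
  70 → stock rod 5  [load 200/200]
  50 → stock rod 3  [load 200/200]
  50 → stock rod 6  [load 170/200]
  40 → stock rod 1  [load 200/200]
  40 → stock rod 2  [load 200/200]
  30 → stock rod 6  [load 200/200]
7 stock rods opened.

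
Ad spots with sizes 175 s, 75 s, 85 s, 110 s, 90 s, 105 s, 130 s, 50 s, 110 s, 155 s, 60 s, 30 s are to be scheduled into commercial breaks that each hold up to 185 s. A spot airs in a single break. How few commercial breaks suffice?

7

Total = 175 + 155 + 130 + 110 + 110 + 105 + 90 + 85 + 75 + 60 + 50 + 30 = 1175 s.
Lower bound: ⌈1175/185⌉ = 7 commercial breaks.
A packing using 7 commercial breaks:
  break 1: 175 = 175
  break 2: 155 + 30 = 185
  break 3: 130 + 50 = 180
  break 4: 110 + 75 = 185
  break 5: 110 + 60 = 170
  break 6: 105 = 105
  break 7: 90 + 85 = 175
This matches the lower bound, so 7 is optimal.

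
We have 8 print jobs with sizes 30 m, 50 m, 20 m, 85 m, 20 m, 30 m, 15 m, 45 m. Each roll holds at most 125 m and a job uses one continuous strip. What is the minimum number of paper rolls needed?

Total = 85 + 50 + 45 + 30 + 30 + 20 + 20 + 15 = 295 m.
Lower bound: ⌈295/125⌉ = 3 paper rolls.
A packing using 3 paper rolls:
  roll 1: 85 + 30 = 115
  roll 2: 50 + 45 + 30 = 125
  roll 3: 20 + 20 + 15 = 55
This matches the lower bound, so 3 is optimal.

3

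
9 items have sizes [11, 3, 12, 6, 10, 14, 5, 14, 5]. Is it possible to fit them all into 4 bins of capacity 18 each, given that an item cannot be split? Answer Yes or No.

No

Total = 80; ⌈80/18⌉ = 5.
At least 5 bins are required, but only 4 are allowed.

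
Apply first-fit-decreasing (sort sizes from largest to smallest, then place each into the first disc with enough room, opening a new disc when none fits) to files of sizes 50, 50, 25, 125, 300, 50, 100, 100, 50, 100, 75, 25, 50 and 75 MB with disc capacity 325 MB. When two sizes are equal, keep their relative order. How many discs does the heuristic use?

Sorted descending: 300, 125, 100, 100, 100, 75, 75, 50, 50, 50, 50, 50, 25, 25.
  300 → disc 1 (new)  [load 300/325]
  125 → disc 2 (new)  [load 125/325]
  100 → disc 2  [load 225/325]
  100 → disc 2  [load 325/325]
  100 → disc 3 (new)  [load 100/325]
  75 → disc 3  [load 175/325]
  75 → disc 3  [load 250/325]
  50 → disc 3  [load 300/325]
  50 → disc 4 (new)  [load 50/325]
  50 → disc 4  [load 100/325]
  50 → disc 4  [load 150/325]
  50 → disc 4  [load 200/325]
  25 → disc 1  [load 325/325]
  25 → disc 3  [load 325/325]
4 discs opened.

4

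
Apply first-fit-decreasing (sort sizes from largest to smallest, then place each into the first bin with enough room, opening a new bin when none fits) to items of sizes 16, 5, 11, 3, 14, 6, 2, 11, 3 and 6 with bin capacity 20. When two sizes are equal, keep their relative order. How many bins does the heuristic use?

Sorted descending: 16, 14, 11, 11, 6, 6, 5, 3, 3, 2.
  16 → bin 1 (new)  [load 16/20]
  14 → bin 2 (new)  [load 14/20]
  11 → bin 3 (new)  [load 11/20]
  11 → bin 4 (new)  [load 11/20]
  6 → bin 2  [load 20/20]
  6 → bin 3  [load 17/20]
  5 → bin 4  [load 16/20]
  3 → bin 1  [load 19/20]
  3 → bin 3  [load 20/20]
  2 → bin 4  [load 18/20]
4 bins opened.

4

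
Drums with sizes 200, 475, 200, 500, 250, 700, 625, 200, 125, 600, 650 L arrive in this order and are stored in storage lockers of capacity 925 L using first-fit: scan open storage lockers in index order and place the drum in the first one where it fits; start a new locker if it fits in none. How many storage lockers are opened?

  200 → locker 1 (new)  [load 200/925]
  475 → locker 1  [load 675/925]
  200 → locker 1  [load 875/925]
  500 → locker 2 (new)  [load 500/925]
  250 → locker 2  [load 750/925]
  700 → locker 3 (new)  [load 700/925]
  625 → locker 4 (new)  [load 625/925]
  200 → locker 3  [load 900/925]
  125 → locker 2  [load 875/925]
  600 → locker 5 (new)  [load 600/925]
  650 → locker 6 (new)  [load 650/925]
6 storage lockers opened.

6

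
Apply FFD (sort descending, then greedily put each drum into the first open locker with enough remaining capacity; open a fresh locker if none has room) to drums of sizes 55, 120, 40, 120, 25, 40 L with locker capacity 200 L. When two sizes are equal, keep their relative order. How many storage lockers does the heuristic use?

2

Sorted descending: 120, 120, 55, 40, 40, 25.
  120 → locker 1 (new)  [load 120/200]
  120 → locker 2 (new)  [load 120/200]
  55 → locker 1  [load 175/200]
  40 → locker 2  [load 160/200]
  40 → locker 2  [load 200/200]
  25 → locker 1  [load 200/200]
2 storage lockers opened.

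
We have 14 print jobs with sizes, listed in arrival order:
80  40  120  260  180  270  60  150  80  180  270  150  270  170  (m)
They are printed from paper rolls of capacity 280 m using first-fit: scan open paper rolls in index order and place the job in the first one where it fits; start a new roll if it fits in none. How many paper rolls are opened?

  80 → roll 1 (new)  [load 80/280]
  40 → roll 1  [load 120/280]
  120 → roll 1  [load 240/280]
  260 → roll 2 (new)  [load 260/280]
  180 → roll 3 (new)  [load 180/280]
  270 → roll 4 (new)  [load 270/280]
  60 → roll 3  [load 240/280]
  150 → roll 5 (new)  [load 150/280]
  80 → roll 5  [load 230/280]
  180 → roll 6 (new)  [load 180/280]
  270 → roll 7 (new)  [load 270/280]
  150 → roll 8 (new)  [load 150/280]
  270 → roll 9 (new)  [load 270/280]
  170 → roll 10 (new)  [load 170/280]
10 paper rolls opened.

10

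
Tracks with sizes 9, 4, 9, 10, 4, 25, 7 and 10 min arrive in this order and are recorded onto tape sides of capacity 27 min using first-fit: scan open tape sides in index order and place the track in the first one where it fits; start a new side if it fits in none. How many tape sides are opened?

  9 → side 1 (new)  [load 9/27]
  4 → side 1  [load 13/27]
  9 → side 1  [load 22/27]
  10 → side 2 (new)  [load 10/27]
  4 → side 1  [load 26/27]
  25 → side 3 (new)  [load 25/27]
  7 → side 2  [load 17/27]
  10 → side 2  [load 27/27]
3 tape sides opened.

3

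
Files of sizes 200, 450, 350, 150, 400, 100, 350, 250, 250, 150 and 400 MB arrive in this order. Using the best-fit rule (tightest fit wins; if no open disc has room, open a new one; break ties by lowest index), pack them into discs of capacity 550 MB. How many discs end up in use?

  200 → disc 1 (new)  [load 200/550]
  450 → disc 2 (new)  [load 450/550]
  350 → disc 1  [load 550/550]
  150 → disc 3 (new)  [load 150/550]
  400 → disc 3  [load 550/550]
  100 → disc 2  [load 550/550]
  350 → disc 4 (new)  [load 350/550]
  250 → disc 5 (new)  [load 250/550]
  250 → disc 5  [load 500/550]
  150 → disc 4  [load 500/550]
  400 → disc 6 (new)  [load 400/550]
6 discs opened.

6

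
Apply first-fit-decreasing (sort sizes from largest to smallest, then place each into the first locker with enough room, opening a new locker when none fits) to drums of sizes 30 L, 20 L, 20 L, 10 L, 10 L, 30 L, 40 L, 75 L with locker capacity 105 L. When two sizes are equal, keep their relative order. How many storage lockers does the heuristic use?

3

Sorted descending: 75, 40, 30, 30, 20, 20, 10, 10.
  75 → locker 1 (new)  [load 75/105]
  40 → locker 2 (new)  [load 40/105]
  30 → locker 1  [load 105/105]
  30 → locker 2  [load 70/105]
  20 → locker 2  [load 90/105]
  20 → locker 3 (new)  [load 20/105]
  10 → locker 2  [load 100/105]
  10 → locker 3  [load 30/105]
3 storage lockers opened.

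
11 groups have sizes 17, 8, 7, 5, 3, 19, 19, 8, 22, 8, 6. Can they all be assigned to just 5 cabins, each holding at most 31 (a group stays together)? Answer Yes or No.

Yes

A valid assignment using 4 cabins:
  cabin 1: 22 + 8 = 30
  cabin 2: 19 + 8 + 3 = 30
  cabin 3: 19 + 7 + 5 = 31
  cabin 4: 17 + 8 + 6 = 31
That uses only 4 ≤ 5, so 5 cabins are enough.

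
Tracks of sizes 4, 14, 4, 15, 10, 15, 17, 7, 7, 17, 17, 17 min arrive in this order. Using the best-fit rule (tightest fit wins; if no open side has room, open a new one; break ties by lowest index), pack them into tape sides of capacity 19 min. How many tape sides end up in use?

  4 → side 1 (new)  [load 4/19]
  14 → side 1  [load 18/19]
  4 → side 2 (new)  [load 4/19]
  15 → side 2  [load 19/19]
  10 → side 3 (new)  [load 10/19]
  15 → side 4 (new)  [load 15/19]
  17 → side 5 (new)  [load 17/19]
  7 → side 3  [load 17/19]
  7 → side 6 (new)  [load 7/19]
  17 → side 7 (new)  [load 17/19]
  17 → side 8 (new)  [load 17/19]
  17 → side 9 (new)  [load 17/19]
9 tape sides opened.

9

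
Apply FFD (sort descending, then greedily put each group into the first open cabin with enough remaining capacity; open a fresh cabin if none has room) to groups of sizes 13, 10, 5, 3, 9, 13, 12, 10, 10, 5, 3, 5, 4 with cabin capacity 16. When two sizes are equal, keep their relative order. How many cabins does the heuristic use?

7

Sorted descending: 13, 13, 12, 10, 10, 10, 9, 5, 5, 5, 4, 3, 3.
  13 → cabin 1 (new)  [load 13/16]
  13 → cabin 2 (new)  [load 13/16]
  12 → cabin 3 (new)  [load 12/16]
  10 → cabin 4 (new)  [load 10/16]
  10 → cabin 5 (new)  [load 10/16]
  10 → cabin 6 (new)  [load 10/16]
  9 → cabin 7 (new)  [load 9/16]
  5 → cabin 4  [load 15/16]
  5 → cabin 5  [load 15/16]
  5 → cabin 6  [load 15/16]
  4 → cabin 3  [load 16/16]
  3 → cabin 1  [load 16/16]
  3 → cabin 2  [load 16/16]
7 cabins opened.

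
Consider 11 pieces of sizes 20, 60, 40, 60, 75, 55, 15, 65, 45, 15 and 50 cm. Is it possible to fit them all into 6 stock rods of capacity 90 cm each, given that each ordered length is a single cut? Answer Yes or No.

Total = 500 cm; ⌈500/90⌉ = 6.
The bound of 6 does not rule out 6, but exhaustive search shows no assignment into 6 stock rods of capacity 90 cm exists — the minimum is 7.

No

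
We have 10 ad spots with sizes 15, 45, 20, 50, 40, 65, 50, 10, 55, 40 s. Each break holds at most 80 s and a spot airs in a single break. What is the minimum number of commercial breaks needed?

6

Total = 65 + 55 + 50 + 50 + 45 + 40 + 40 + 20 + 15 + 10 = 390 s.
Lower bound: ⌈390/80⌉ = 5 commercial breaks.
A packing using 6 commercial breaks:
  break 1: 65 + 15 = 80
  break 2: 55 + 20 = 75
  break 3: 50 + 10 = 60
  break 4: 50 = 50
  break 5: 45 = 45
  break 6: 40 + 40 = 80
No arrangement into 5 commercial breaks stays within capacity, so 6 is optimal.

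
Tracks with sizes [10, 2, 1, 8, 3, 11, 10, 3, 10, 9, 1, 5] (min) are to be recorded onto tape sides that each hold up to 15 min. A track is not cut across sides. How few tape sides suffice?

Total = 11 + 10 + 10 + 10 + 9 + 8 + 5 + 3 + 3 + 2 + 1 + 1 = 73 min.
Lower bound: ⌈73/15⌉ = 5 tape sides.
Also, 6 tracks each exceed 15/2 min, and no two of those can share a side, so at least 6 tape sides are needed.
A packing using 6 tape sides:
  side 1: 11 + 3 + 1 = 15
  side 2: 10 + 5 = 15
  side 3: 10 + 3 + 2 = 15
  side 4: 10 + 1 = 11
  side 5: 9 = 9
  side 6: 8 = 8
This matches the lower bound, so 6 is optimal.

6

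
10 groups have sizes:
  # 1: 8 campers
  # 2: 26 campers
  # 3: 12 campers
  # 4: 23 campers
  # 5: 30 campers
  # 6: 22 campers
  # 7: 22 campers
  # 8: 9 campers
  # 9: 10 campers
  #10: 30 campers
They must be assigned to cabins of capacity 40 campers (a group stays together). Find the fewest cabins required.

Total = 30 + 30 + 26 + 23 + 22 + 22 + 12 + 10 + 9 + 8 = 192 campers.
Lower bound: ⌈192/40⌉ = 5 cabins.
Also, 6 groups each exceed 20 campers, and no two of those can share a cabin, so at least 6 cabins are needed.
A packing using 6 cabins:
  cabin 1: 30 + 10 = 40
  cabin 2: 30 + 9 = 39
  cabin 3: 26 + 12 = 38
  cabin 4: 23 + 8 = 31
  cabin 5: 22 = 22
  cabin 6: 22 = 22
This matches the lower bound, so 6 is optimal.

6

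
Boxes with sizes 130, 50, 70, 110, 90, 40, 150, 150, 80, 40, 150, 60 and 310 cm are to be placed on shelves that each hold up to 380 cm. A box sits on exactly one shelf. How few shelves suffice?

4

Total = 310 + 150 + 150 + 150 + 130 + 110 + 90 + 80 + 70 + 60 + 50 + 40 + 40 = 1430 cm.
Lower bound: ⌈1430/380⌉ = 4 shelves.
A packing using 4 shelves:
  shelf 1: 310 + 70 = 380
  shelf 2: 150 + 150 + 80 = 380
  shelf 3: 150 + 130 + 90 = 370
  shelf 4: 110 + 60 + 50 + 40 + 40 = 300
This matches the lower bound, so 4 is optimal.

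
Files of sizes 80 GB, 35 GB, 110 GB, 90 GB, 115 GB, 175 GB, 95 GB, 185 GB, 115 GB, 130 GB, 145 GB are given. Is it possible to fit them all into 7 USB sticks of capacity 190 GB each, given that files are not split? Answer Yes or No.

No

Total = 1275 GB; ⌈1275/190⌉ = 7.
The bound of 7 does not rule out 7, but exhaustive search shows no assignment into 7 USB sticks of capacity 190 GB exists — the minimum is 8.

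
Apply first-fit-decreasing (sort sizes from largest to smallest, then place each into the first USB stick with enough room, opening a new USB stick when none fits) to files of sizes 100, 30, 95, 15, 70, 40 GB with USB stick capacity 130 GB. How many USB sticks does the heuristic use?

Sorted descending: 100, 95, 70, 40, 30, 15.
  100 → USB stick 1 (new)  [load 100/130]
  95 → USB stick 2 (new)  [load 95/130]
  70 → USB stick 3 (new)  [load 70/130]
  40 → USB stick 3  [load 110/130]
  30 → USB stick 1  [load 130/130]
  15 → USB stick 2  [load 110/130]
3 USB sticks opened.

3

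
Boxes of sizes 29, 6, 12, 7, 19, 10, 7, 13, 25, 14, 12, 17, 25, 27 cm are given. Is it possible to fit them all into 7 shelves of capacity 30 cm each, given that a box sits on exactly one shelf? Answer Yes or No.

No

Total = 223 cm; ⌈223/30⌉ = 8.
At least 8 shelves are required, but only 7 are allowed.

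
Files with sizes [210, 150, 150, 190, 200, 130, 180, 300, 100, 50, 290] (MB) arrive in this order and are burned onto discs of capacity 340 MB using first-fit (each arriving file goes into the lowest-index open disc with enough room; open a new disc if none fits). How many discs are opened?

7

  210 → disc 1 (new)  [load 210/340]
  150 → disc 2 (new)  [load 150/340]
  150 → disc 2  [load 300/340]
  190 → disc 3 (new)  [load 190/340]
  200 → disc 4 (new)  [load 200/340]
  130 → disc 1  [load 340/340]
  180 → disc 5 (new)  [load 180/340]
  300 → disc 6 (new)  [load 300/340]
  100 → disc 3  [load 290/340]
  50 → disc 3  [load 340/340]
  290 → disc 7 (new)  [load 290/340]
7 discs opened.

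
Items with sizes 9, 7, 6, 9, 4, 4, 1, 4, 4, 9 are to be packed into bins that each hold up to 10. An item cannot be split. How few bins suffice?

Total = 9 + 9 + 9 + 7 + 6 + 4 + 4 + 4 + 4 + 1 = 57.
Lower bound: ⌈57/10⌉ = 6 bins.
A packing using 7 bins:
  bin 1: 9 + 1 = 10
  bin 2: 9 = 9
  bin 3: 9 = 9
  bin 4: 7 = 7
  bin 5: 6 + 4 = 10
  bin 6: 4 + 4 = 8
  bin 7: 4 = 4
No arrangement into 6 bins stays within capacity, so 7 is optimal.

7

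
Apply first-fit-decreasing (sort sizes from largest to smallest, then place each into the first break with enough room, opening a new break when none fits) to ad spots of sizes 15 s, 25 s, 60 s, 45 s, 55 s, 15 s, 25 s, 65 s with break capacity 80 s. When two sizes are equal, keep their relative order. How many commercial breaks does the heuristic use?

Sorted descending: 65, 60, 55, 45, 25, 25, 15, 15.
  65 → break 1 (new)  [load 65/80]
  60 → break 2 (new)  [load 60/80]
  55 → break 3 (new)  [load 55/80]
  45 → break 4 (new)  [load 45/80]
  25 → break 3  [load 80/80]
  25 → break 4  [load 70/80]
  15 → break 1  [load 80/80]
  15 → break 2  [load 75/80]
4 commercial breaks opened.

4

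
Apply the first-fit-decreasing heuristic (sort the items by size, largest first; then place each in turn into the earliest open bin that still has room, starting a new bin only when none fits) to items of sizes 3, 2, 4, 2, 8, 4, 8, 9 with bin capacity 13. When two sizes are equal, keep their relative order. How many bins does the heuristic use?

4

Sorted descending: 9, 8, 8, 4, 4, 3, 2, 2.
  9 → bin 1 (new)  [load 9/13]
  8 → bin 2 (new)  [load 8/13]
  8 → bin 3 (new)  [load 8/13]
  4 → bin 1  [load 13/13]
  4 → bin 2  [load 12/13]
  3 → bin 3  [load 11/13]
  2 → bin 3  [load 13/13]
  2 → bin 4 (new)  [load 2/13]
4 bins opened.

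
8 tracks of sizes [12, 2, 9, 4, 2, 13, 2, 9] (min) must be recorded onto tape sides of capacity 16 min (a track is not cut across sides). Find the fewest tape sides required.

Total = 13 + 12 + 9 + 9 + 4 + 2 + 2 + 2 = 53 min.
Lower bound: ⌈53/16⌉ = 4 tape sides.
A packing using 4 tape sides:
  side 1: 13 + 2 = 15
  side 2: 12 + 4 = 16
  side 3: 9 + 2 + 2 = 13
  side 4: 9 = 9
This matches the lower bound, so 4 is optimal.

4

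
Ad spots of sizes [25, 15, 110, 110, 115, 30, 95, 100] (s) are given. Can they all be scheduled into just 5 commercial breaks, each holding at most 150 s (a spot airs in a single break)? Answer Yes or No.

A valid assignment using 5 commercial breaks:
  break 1: 115 + 30 = 145
  break 2: 110 + 25 + 15 = 150
  break 3: 110 = 110
  break 4: 100 = 100
  break 5: 95 = 95
Every load is within 150 s, so 5 commercial breaks suffice.

Yes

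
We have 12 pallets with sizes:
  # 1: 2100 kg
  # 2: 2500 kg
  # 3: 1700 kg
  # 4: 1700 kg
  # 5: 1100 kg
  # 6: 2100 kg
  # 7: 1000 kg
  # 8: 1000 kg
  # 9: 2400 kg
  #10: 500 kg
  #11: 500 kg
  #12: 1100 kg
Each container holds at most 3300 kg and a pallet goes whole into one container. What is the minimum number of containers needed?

Total = 2500 + 2400 + 2100 + 2100 + 1700 + 1700 + 1100 + 1100 + 1000 + 1000 + 500 + 500 = 17700 kg.
Lower bound: ⌈17700/3300⌉ = 6 containers.
A packing using 6 containers:
  container 1: 2500 + 500 = 3000
  container 2: 2400 + 500 = 2900
  container 3: 2100 + 1100 = 3200
  container 4: 2100 + 1100 = 3200
  container 5: 1700 + 1000 = 2700
  container 6: 1700 + 1000 = 2700
This matches the lower bound, so 6 is optimal.

6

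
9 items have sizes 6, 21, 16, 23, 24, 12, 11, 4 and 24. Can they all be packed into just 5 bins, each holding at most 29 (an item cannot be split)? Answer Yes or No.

No

Total = 141; ⌈141/29⌉ = 5.
The bound of 5 does not rule out 5, but exhaustive search shows no assignment into 5 bins of capacity 29 exists — the minimum is 6.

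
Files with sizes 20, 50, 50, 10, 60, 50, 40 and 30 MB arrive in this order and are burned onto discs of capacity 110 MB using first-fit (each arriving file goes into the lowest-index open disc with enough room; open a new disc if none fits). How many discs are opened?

  20 → disc 1 (new)  [load 20/110]
  50 → disc 1  [load 70/110]
  50 → disc 2 (new)  [load 50/110]
  10 → disc 1  [load 80/110]
  60 → disc 2  [load 110/110]
  50 → disc 3 (new)  [load 50/110]
  40 → disc 3  [load 90/110]
  30 → disc 1  [load 110/110]
3 discs opened.

3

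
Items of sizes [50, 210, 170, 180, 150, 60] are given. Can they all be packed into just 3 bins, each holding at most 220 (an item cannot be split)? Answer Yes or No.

Total = 820; ⌈820/220⌉ = 4.
At least 4 bins are required, but only 3 are allowed.

No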